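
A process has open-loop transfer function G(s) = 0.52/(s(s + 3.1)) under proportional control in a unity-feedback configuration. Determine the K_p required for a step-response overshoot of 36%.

From %OS = 100·exp(−πζ/√(1−ζ²)) = 36%, ζ = −ln(0.36)/√(π²+ln²(0.36)) = 0.3093.
Characteristic equation s² + 3.1s + 0.52K_p = 0 gives ζ = 3.1/(2√(0.52K_p)).
Setting ζ = 0.3093: √(0.52K_p) = 3.1/(2·0.3093) = 5.012, so K_p = 25.12/0.52 = 48.3.

K_p = 48.3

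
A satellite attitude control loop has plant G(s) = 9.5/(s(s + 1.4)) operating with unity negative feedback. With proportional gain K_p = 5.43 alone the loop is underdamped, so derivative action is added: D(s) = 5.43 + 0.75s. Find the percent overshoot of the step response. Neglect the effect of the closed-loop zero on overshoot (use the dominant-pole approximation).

Forward path: (5.43 + 0.75s)·9.5/(s(s+1.4)). The closed-loop characteristic equation is s² + (1.4 + 9.5·0.75)s + 9.5·5.43 = 0.
That is s² + 8.525s + 51.58 = 0, so ω_n = 7.182 rad/s and ζ = 8.525/(2·7.182) = 0.5935.
%OS = 100·exp(−πζ/√(1−ζ²)) = 9.86%.

9.86%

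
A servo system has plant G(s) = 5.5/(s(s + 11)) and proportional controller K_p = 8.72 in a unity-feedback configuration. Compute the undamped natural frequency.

The closed-loop denominator is s(s+11) + 8.72·5.5 = s² + 11s + 47.96.
So ω_n² = 47.96 ⇒ ω_n = 6.925 rad/s, and ζ = 11/(2ω_n) = 0.794.

ω_n = 6.93 rad/s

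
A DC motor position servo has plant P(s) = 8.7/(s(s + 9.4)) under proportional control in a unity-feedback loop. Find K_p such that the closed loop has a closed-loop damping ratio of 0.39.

Closed-loop characteristic equation: s² + 9.4s + K_p·8.7 = 0.
So ω_n = √(8.7K_p) and 2ζω_n = 9.4, giving ζ = 9.4/(2√(8.7K_p)).
Setting ζ = 0.39: √(8.7K_p) = 9.4/(2·0.39) = 12.05, so K_p = 145.2/8.7 = 16.7.

K_p = 16.7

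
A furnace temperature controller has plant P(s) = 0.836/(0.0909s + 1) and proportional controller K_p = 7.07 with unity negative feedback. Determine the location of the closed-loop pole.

Closed loop: T(s) = K_p·P/(1+K_p·P) = 5.911/(0.0909s + 1 + 5.911), with pole at s = −(1 + 5.911)/0.0909 = −76.02.

s = -76.02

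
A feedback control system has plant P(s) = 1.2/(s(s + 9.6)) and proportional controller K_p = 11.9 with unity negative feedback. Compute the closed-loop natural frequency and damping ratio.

ω_n = 3.78 rad/s, ζ = 1.27

The closed-loop denominator is s(s+9.6) + 11.9·1.2 = s² + 9.6s + 14.28.
So ω_n² = 14.28 ⇒ ω_n = 3.779 rad/s, and ζ = 9.6/(2ω_n) = 1.27.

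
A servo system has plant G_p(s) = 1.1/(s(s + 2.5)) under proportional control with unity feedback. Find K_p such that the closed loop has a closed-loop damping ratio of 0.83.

Closed-loop characteristic equation: s² + 2.5s + K_p·1.1 = 0.
So ω_n = √(1.1K_p) and 2ζω_n = 2.5, giving ζ = 2.5/(2√(1.1K_p)).
Setting ζ = 0.83: √(1.1K_p) = 2.5/(2·0.83) = 1.506, so K_p = 2.268/1.1 = 2.06.

K_p = 2.06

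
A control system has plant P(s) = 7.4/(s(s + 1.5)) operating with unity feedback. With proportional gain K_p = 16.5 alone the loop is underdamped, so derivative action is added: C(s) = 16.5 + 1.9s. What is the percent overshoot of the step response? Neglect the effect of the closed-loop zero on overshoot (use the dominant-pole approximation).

4.44%

Forward path: (16.5 + 1.9s)·7.4/(s(s+1.5)). The closed-loop characteristic equation is s² + (1.5 + 7.4·1.9)s + 7.4·16.5 = 0.
That is s² + 15.56s + 122.1 = 0, so ω_n = 11.05 rad/s and ζ = 15.56/(2·11.05) = 0.7041.
%OS = 100·exp(−πζ/√(1−ζ²)) = 4.44%.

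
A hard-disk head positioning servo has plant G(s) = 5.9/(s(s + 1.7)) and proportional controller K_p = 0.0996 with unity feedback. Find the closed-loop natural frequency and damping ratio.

With unity feedback the closed-loop characteristic equation is s² + 1.7s + 0.0996·5.9 = s² + 1.7s + 0.5876 = 0.
So ω_n² = 0.5876 ⇒ ω_n = 0.7666 rad/s, and ζ = 1.7/(2ω_n) = 1.11.

ω_n = 0.767 rad/s, ζ = 1.11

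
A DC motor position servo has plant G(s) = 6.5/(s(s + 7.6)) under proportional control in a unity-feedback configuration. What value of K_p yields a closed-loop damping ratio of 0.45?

K_p = 11

Closed-loop characteristic equation: s² + 7.6s + K_p·6.5 = 0.
So ω_n = √(6.5K_p) and 2ζω_n = 7.6, giving ζ = 7.6/(2√(6.5K_p)).
Setting ζ = 0.45: √(6.5K_p) = 7.6/(2·0.45) = 8.444, so K_p = 71.31/6.5 = 11.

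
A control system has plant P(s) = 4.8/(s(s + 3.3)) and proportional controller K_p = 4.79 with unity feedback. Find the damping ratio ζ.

The closed-loop denominator is s(s+3.3) + 4.79·4.8 = s² + 3.3s + 22.99.
So ω_n² = 22.99 ⇒ ω_n = 4.795 rad/s, and ζ = 3.3/(2ω_n) = 0.344.

ζ = 0.344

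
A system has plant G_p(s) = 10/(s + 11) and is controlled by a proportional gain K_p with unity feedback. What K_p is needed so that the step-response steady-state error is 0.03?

Steady-state error for a unit step on this type-0 loop is 1/(1 + K_p·G_p(0)).
G_p(0) = 0.9091. Require 1/(1 + K_p·0.9091) = 0.03, so 1 + 0.9091·K_p = 33.33.
K_p = (33.33 − 1)/0.9091 = 35.6.

K_p = 35.6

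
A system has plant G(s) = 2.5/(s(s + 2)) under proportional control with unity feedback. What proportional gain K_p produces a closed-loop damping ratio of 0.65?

Closed-loop characteristic equation: s² + 2s + K_p·2.5 = 0.
So ω_n = √(2.5K_p) and 2ζω_n = 2, giving ζ = 2/(2√(2.5K_p)).
Setting ζ = 0.65: √(2.5K_p) = 2/(2·0.65) = 1.538, so K_p = 2.367/2.5 = 0.947.

K_p = 0.947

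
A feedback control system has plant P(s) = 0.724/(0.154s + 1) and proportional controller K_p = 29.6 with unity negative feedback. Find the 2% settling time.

Closed loop: T(s) = K_p·P/(1+K_p·P) = 21.43/(0.154s + 1 + 21.43), with pole at s = −(1 + 21.43)/0.154 = −145.7.
τ = 1/145.7 = 0.006866 s, so 2% settling time ≈ 4τ = 0.0275 s.

T_s ≈ 0.0275 s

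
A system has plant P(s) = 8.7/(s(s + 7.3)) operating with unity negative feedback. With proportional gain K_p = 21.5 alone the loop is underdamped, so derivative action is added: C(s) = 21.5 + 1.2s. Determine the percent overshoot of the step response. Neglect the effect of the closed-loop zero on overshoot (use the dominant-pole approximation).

Forward path: (21.5 + 1.2s)·8.7/(s(s+7.3)). The closed-loop characteristic equation is s² + (7.3 + 8.7·1.2)s + 8.7·21.5 = 0.
That is s² + 17.74s + 187 = 0, so ω_n = 13.68 rad/s and ζ = 17.74/(2·13.68) = 0.6486.
%OS = 100·exp(−πζ/√(1−ζ²)) = 6.88%.

6.88%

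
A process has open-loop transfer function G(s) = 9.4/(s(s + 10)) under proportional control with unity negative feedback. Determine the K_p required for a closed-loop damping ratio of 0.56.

Closed-loop characteristic equation: s² + 10s + K_p·9.4 = 0.
So ω_n = √(9.4K_p) and 2ζω_n = 10, giving ζ = 10/(2√(9.4K_p)).
Setting ζ = 0.56: √(9.4K_p) = 10/(2·0.56) = 8.929, so K_p = 79.72/9.4 = 8.48.

K_p = 8.48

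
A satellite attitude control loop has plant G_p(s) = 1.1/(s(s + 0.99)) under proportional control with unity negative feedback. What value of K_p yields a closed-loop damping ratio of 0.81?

Closed-loop characteristic equation: s² + 0.99s + K_p·1.1 = 0.
So ω_n = √(1.1K_p) and 2ζω_n = 0.99, giving ζ = 0.99/(2√(1.1K_p)).
Setting ζ = 0.81: √(1.1K_p) = 0.99/(2·0.81) = 0.6111, so K_p = 0.3735/1.1 = 0.34.

K_p = 0.34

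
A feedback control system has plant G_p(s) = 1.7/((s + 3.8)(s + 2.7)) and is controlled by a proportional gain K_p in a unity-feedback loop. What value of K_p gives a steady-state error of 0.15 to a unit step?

Steady-state error for a unit step on this type-0 loop is 1/(1 + K_p·G_p(0)).
G_p(0) = 0.1657. Require 1/(1 + K_p·0.1657) = 0.15, so 1 + 0.1657·K_p = 6.667.
K_p = (6.667 − 1)/0.1657 = 34.2.

K_p = 34.2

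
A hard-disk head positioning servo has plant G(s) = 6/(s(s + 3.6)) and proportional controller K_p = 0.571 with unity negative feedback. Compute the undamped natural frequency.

ω_n = 1.85 rad/s

1 + K_p·G(s) = 0 gives s² + 3.6s + 3.426 = 0.
Matching s² + 2ζω_n s + ω_n²: ω_n = √3.426 = 1.851 rad/s and 2ζω_n = 3.6, so ζ = 3.6/(2·1.851) = 0.972.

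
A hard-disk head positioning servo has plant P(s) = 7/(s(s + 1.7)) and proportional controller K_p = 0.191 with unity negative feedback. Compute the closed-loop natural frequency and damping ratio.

ω_n = 1.16 rad/s, ζ = 0.735

The closed-loop denominator is s(s+1.7) + 0.191·7 = s² + 1.7s + 1.337.
So ω_n² = 1.337 ⇒ ω_n = 1.156 rad/s, and ζ = 1.7/(2ω_n) = 0.735.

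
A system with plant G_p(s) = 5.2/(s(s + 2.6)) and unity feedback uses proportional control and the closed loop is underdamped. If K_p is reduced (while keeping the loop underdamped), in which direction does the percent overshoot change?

ζ = 2.6/(2√(5.2K_p)) rises as K_p falls; higher damping means less overshoot.

decrease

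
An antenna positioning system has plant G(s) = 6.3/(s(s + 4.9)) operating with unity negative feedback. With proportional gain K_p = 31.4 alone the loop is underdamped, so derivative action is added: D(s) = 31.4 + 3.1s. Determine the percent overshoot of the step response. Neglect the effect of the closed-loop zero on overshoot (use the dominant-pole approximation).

0.407%

Forward path: (31.4 + 3.1s)·6.3/(s(s+4.9)). The closed-loop characteristic equation is s² + (4.9 + 6.3·3.1)s + 6.3·31.4 = 0.
That is s² + 24.43s + 197.8 = 0, so ω_n = 14.06 rad/s and ζ = 24.43/(2·14.06) = 0.8685.
%OS = 100·exp(−πζ/√(1−ζ²)) = 0.407%.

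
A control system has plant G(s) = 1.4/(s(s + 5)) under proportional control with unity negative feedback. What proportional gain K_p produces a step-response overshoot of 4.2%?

From %OS = 100·exp(−πζ/√(1−ζ²)) = 4.2%, ζ = −ln(0.042)/√(π²+ln²(0.042)) = 0.7103.
Characteristic equation s² + 5s + 1.4K_p = 0 gives ζ = 5/(2√(1.4K_p)).
Setting ζ = 0.7103: √(1.4K_p) = 5/(2·0.7103) = 3.52, so K_p = 12.39/1.4 = 8.85.

K_p = 8.85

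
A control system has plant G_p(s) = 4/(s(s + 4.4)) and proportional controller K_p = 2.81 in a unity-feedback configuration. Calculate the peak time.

T_p = 1.24 s

From 1 + K_pG_p(s) = 0: s² + 4.4s + 11.24 = 0 ⇒ ω_n = 3.353, ζ = 0.6562.
Damped frequency ω_d = ω_n√(1−ζ²) = 2.53 rad/s, so peak time T_p = π/ω_d = 1.24 s.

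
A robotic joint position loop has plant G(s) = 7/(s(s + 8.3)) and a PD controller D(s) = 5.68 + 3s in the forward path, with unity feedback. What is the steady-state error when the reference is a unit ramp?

The loop has one pole at the origin (type 1). Velocity error constant K_v = lim_{s→0} s·D(s)G(s) = 5.68·7/8.3 = 4.79.
Steady-state error to a unit ramp: e_ss = 1/K_v = 0.209.

0.209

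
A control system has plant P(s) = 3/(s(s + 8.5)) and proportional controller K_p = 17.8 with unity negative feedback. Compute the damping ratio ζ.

ζ = 0.582

1 + K_p·P(s) = 0 gives s² + 8.5s + 53.4 = 0.
So ω_n² = 53.4 ⇒ ω_n = 7.308 rad/s, and ζ = 8.5/(2ω_n) = 0.582.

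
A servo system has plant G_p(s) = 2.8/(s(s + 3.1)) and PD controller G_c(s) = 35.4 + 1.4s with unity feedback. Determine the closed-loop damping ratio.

Forward path: (35.4 + 1.4s)·2.8/(s(s+3.1)). The closed-loop characteristic equation is s² + (3.1 + 2.8·1.4)s + 2.8·35.4 = 0.
That is s² + 7.02s + 99.12 = 0, so ω_n = 9.956 rad/s and ζ = 7.02/(2·9.956) = 0.3526.

ζ = 0.353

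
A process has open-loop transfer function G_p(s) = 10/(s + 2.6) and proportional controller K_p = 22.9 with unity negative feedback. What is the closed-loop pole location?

s = -231.6

Closed-loop transfer function: T(s) = K_p·G_p(s)/(1 + K_p·G_p(s)) = 229/(s + 2.6 + 229) = 229/(s + 231.6).
The closed-loop pole is at s = −231.6.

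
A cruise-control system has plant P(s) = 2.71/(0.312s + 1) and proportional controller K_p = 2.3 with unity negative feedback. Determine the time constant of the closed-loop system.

τ = 0.0431 s

Closed loop: T(s) = K_p·P/(1+K_p·P) = 6.233/(0.312s + 1 + 6.233), with pole at s = −(1 + 6.233)/0.312 = −23.18.
Closed-loop time constant τ = 1/23.18 = 0.0431 s.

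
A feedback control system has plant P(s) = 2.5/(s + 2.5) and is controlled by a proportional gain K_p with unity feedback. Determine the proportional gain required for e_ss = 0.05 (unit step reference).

For a type-0 loop with proportional control, e_ss = 1/(1 + K_p·P(0)).
P(0) = 1. Require 1/(1 + K_p·1) = 0.05, so 1 + 1·K_p = 20.
K_p = (20 − 1)/1 = 19.

K_p = 19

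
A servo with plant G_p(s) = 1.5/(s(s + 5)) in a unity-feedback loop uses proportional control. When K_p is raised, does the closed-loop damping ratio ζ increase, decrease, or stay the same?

decrease

ζ = 5/(2√(1.5K_p)); increasing K_p raises the denominator, so ζ falls.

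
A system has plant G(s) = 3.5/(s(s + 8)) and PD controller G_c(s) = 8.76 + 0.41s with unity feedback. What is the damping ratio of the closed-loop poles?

Forward path: (8.76 + 0.41s)·3.5/(s(s+8)). The closed-loop characteristic equation is s² + (8 + 3.5·0.41)s + 3.5·8.76 = 0.
That is s² + 9.435s + 30.66 = 0, so ω_n = 5.537 rad/s and ζ = 9.435/(2·5.537) = 0.852.

ζ = 0.852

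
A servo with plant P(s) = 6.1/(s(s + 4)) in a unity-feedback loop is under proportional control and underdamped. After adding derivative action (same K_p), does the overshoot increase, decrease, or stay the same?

decrease

The derivative term adds K·K_d to the s-coefficient of the characteristic equation, raising 2ζω_n while ω_n is unchanged; ζ increases, so overshoot decreases.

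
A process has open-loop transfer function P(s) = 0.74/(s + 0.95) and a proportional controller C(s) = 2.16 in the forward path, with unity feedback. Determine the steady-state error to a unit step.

The loop is type 0. Static position error constant K_pos = C(0)·P(0) = 2.16·0.7789 = 1.683.
Steady-state error to a unit step: e_ss = 1/(1+K_pos) = 1/2.683 = 0.373.

0.373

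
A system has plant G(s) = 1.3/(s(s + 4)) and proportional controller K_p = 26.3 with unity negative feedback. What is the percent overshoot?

From 1 + K_pG(s) = 0: s² + 4s + 34.19 = 0 ⇒ ω_n = 5.847, ζ = 0.342.
%OS = 100·exp(−πζ/√(1−ζ²)) = 100·exp(−π·0.342/√0.883) = 31.9%.

31.9%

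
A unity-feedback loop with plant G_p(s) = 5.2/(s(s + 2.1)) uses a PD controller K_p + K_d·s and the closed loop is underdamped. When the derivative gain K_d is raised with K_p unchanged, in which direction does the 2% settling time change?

decrease

Characteristic equation s² + (2.1 + 5.2K_d)s + 5.2K_p = 0: raising K_d increases ζω_n = (2.1+5.2K_d)/2 while the loop stays underdamped, so T_s ≈ 4/(ζω_n) decreases.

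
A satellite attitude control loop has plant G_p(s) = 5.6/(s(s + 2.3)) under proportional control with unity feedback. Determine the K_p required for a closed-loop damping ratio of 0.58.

K_p = 0.702

Closed-loop characteristic equation: s² + 2.3s + K_p·5.6 = 0.
So ω_n = √(5.6K_p) and 2ζω_n = 2.3, giving ζ = 2.3/(2√(5.6K_p)).
Setting ζ = 0.58: √(5.6K_p) = 2.3/(2·0.58) = 1.983, so K_p = 3.931/5.6 = 0.702.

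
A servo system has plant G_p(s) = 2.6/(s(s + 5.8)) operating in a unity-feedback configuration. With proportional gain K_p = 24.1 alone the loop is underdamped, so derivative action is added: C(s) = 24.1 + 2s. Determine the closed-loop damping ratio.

Forward path: (24.1 + 2s)·2.6/(s(s+5.8)). The closed-loop characteristic equation is s² + (5.8 + 2.6·2)s + 2.6·24.1 = 0.
That is s² + 11s + 62.66 = 0, so ω_n = 7.916 rad/s and ζ = 11/(2·7.916) = 0.6948.

ζ = 0.695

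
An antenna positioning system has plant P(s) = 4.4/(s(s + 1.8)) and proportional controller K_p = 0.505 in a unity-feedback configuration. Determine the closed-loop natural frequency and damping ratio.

The closed-loop denominator is s(s+1.8) + 0.505·4.4 = s² + 1.8s + 2.222.
Matching s² + 2ζω_n s + ω_n²: ω_n = √2.222 = 1.491 rad/s and 2ζω_n = 1.8, so ζ = 1.8/(2·1.491) = 0.604.

ω_n = 1.49 rad/s, ζ = 0.604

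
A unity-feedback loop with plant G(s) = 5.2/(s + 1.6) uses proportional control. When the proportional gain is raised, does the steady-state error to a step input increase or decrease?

e_ss = 1/(1 + K_p·G(0)); a larger K_p raises the denominator, so e_ss decreases.

decrease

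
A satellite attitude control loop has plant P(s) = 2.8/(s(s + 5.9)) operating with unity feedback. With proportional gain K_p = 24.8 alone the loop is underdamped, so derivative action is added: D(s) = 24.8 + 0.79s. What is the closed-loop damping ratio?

Forward path: (24.8 + 0.79s)·2.8/(s(s+5.9)). The closed-loop characteristic equation is s² + (5.9 + 2.8·0.79)s + 2.8·24.8 = 0.
That is s² + 8.112s + 69.44 = 0, so ω_n = 8.333 rad/s and ζ = 8.112/(2·8.333) = 0.4867.

ζ = 0.487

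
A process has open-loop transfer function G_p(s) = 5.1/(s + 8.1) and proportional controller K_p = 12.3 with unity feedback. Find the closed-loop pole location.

s = -70.83

Closed-loop transfer function: T(s) = K_p·G_p(s)/(1 + K_p·G_p(s)) = 62.73/(s + 8.1 + 62.73) = 62.73/(s + 70.83).
The closed-loop pole is at s = −70.83.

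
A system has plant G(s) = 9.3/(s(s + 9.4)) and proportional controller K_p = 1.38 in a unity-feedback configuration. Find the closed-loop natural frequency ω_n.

The closed-loop denominator is s(s+9.4) + 1.38·9.3 = s² + 9.4s + 12.83.
Matching s² + 2ζω_n s + ω_n²: ω_n = √12.83 = 3.582 rad/s and 2ζω_n = 9.4, so ζ = 9.4/(2·3.582) = 1.31.

ω_n = 3.58 rad/s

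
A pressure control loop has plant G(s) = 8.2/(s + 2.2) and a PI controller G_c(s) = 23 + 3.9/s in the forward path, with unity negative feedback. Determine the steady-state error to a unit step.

0

The open loop G_c(s)G(s) has a pole at the origin (type 1), so the static position error constant is infinite and e_ss = 1/(1+∞) = 0.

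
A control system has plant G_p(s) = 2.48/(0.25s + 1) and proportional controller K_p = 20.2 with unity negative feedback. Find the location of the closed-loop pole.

s = -204.4

Closed loop: T(s) = K_p·G_p/(1+K_p·G_p) = 50.1/(0.25s + 1 + 50.1), with pole at s = −(1 + 50.1)/0.25 = −204.4.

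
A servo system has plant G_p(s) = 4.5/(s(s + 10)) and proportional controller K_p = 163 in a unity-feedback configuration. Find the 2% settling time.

Closed-loop characteristic equation: s² + 10s + 733.5 = 0, so ω_n = 27.08 rad/s and ζ = 10/(2·27.08) = 0.1846.
2% settling time T_s ≈ 4/(ζω_n) = 4/5 = 0.8 s.

T_s ≈ 0.8 s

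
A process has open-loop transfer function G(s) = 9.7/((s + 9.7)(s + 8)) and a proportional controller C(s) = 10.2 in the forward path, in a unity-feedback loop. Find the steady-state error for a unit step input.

0.44

The loop is type 0. Static position error constant K_pos = C(0)·G(0) = 10.2·0.125 = 1.275.
Steady-state error to a unit step: e_ss = 1/(1+K_pos) = 1/2.275 = 0.44.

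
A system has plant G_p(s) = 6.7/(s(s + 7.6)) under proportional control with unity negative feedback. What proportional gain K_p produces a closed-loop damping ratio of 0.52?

Closed-loop characteristic equation: s² + 7.6s + K_p·6.7 = 0.
So ω_n = √(6.7K_p) and 2ζω_n = 7.6, giving ζ = 7.6/(2√(6.7K_p)).
Setting ζ = 0.52: √(6.7K_p) = 7.6/(2·0.52) = 7.308, so K_p = 53.4/6.7 = 7.97.

K_p = 7.97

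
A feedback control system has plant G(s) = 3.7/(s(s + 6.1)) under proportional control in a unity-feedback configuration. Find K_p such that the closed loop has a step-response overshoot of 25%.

From %OS = 100·exp(−πζ/√(1−ζ²)) = 25%, ζ = −ln(0.25)/√(π²+ln²(0.25)) = 0.4037.
Characteristic equation s² + 6.1s + 3.7K_p = 0 gives ζ = 6.1/(2√(3.7K_p)).
Setting ζ = 0.4037: √(3.7K_p) = 6.1/(2·0.4037) = 7.555, so K_p = 57.08/3.7 = 15.4.

K_p = 15.4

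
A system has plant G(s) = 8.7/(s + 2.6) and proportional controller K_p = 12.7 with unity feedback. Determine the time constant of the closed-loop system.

Closed-loop transfer function: T(s) = K_p·G(s)/(1 + K_p·G(s)) = 110.5/(s + 2.6 + 110.5) = 110.5/(s + 113.1).
Time constant τ = 1/113.1 = 0.00884 s.

τ = 0.00884 s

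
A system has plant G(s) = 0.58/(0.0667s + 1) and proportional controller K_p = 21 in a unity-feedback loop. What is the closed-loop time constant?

τ = 0.00506 s

Closed loop: T(s) = K_p·G/(1+K_p·G) = 12.18/(0.0667s + 1 + 12.18), with pole at s = −(1 + 12.18)/0.0667 = −197.6.
Closed-loop time constant τ = 1/197.6 = 0.00506 s.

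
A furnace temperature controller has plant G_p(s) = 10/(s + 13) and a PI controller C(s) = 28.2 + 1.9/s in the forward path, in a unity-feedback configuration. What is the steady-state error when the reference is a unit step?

0

The open loop C(s)G_p(s) has a pole at the origin (type 1), so the static position error constant is infinite and e_ss = 1/(1+∞) = 0.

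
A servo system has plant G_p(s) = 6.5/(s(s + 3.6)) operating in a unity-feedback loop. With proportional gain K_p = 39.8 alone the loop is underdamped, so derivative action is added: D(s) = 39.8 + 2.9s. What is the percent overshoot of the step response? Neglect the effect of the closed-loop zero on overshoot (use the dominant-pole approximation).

Forward path: (39.8 + 2.9s)·6.5/(s(s+3.6)). The closed-loop characteristic equation is s² + (3.6 + 6.5·2.9)s + 6.5·39.8 = 0.
That is s² + 22.45s + 258.7 = 0, so ω_n = 16.08 rad/s and ζ = 22.45/(2·16.08) = 0.6979.
%OS = 100·exp(−πζ/√(1−ζ²)) = 4.68%.

4.68%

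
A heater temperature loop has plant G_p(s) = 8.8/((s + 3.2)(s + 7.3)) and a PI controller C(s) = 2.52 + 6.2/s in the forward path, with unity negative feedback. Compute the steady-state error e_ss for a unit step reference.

The open loop C(s)G_p(s) has a pole at the origin (type 1), so the static position error constant is infinite and e_ss = 1/(1+∞) = 0.

0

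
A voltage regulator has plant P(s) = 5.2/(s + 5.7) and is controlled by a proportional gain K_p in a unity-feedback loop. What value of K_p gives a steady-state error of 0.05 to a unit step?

K_p = 20.8

The loop is type 0, so e_ss(step) = 1/(1 + K_pos) with K_pos = K_p·P(0).
P(0) = 0.9123. Require 1/(1 + K_p·0.9123) = 0.05, so 1 + 0.9123·K_p = 20.
K_p = (20 − 1)/0.9123 = 20.8.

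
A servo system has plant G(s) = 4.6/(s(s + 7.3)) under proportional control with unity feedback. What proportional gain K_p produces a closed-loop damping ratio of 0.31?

Closed-loop characteristic equation: s² + 7.3s + K_p·4.6 = 0.
So ω_n = √(4.6K_p) and 2ζω_n = 7.3, giving ζ = 7.3/(2√(4.6K_p)).
Setting ζ = 0.31: √(4.6K_p) = 7.3/(2·0.31) = 11.77, so K_p = 138.6/4.6 = 30.1.

K_p = 30.1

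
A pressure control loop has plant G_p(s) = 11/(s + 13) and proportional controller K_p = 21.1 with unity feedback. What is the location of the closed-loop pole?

s = -245.1

Closed-loop transfer function: T(s) = K_p·G_p(s)/(1 + K_p·G_p(s)) = 232.1/(s + 13 + 232.1) = 232.1/(s + 245.1).
The closed-loop pole is at s = −245.1.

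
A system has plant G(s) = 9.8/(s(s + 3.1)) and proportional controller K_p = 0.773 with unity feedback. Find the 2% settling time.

T_s ≈ 2.58 s

The closed-loop denominator s² + 3.1s + 7.575 gives ω_n = √7.575 = 2.752 and ζ = 3.1/(2ω_n) = 0.5632.
2% settling time T_s ≈ 4/(ζω_n) = 4/1.55 = 2.58 s.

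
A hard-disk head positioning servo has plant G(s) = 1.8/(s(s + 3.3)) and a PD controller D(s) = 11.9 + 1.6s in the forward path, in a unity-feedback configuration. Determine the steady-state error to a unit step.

0

The open loop D(s)G(s) has a pole at the origin (type 1), so the static position error constant is infinite and e_ss = 1/(1+∞) = 0.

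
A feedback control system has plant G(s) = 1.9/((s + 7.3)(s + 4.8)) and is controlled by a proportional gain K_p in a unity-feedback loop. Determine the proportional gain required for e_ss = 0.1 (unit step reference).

K_p = 166

For a type-0 loop with proportional control, e_ss = 1/(1 + K_p·G(0)).
G(0) = 0.05422. Require 1/(1 + K_p·0.05422) = 0.1, so 1 + 0.05422·K_p = 10.
K_p = (10 − 1)/0.05422 = 166.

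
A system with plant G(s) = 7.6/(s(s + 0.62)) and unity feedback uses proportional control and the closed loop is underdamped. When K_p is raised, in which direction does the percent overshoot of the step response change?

increase

ζ = 0.62/(2√(7.6K_p)) decreases as K_p grows; lower damping means more overshoot.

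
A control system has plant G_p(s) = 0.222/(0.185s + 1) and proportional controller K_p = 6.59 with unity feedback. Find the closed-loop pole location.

s = -13.31

Closed loop: T(s) = K_p·G_p/(1+K_p·G_p) = 1.463/(0.185s + 1 + 1.463), with pole at s = −(1 + 1.463)/0.185 = −13.31.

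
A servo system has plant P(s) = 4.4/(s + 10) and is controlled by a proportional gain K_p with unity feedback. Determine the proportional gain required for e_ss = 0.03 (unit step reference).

K_p = 73.5

Steady-state error for a unit step on this type-0 loop is 1/(1 + K_p·P(0)).
P(0) = 0.44. Require 1/(1 + K_p·0.44) = 0.03, so 1 + 0.44·K_p = 33.33.
K_p = (33.33 − 1)/0.44 = 73.5.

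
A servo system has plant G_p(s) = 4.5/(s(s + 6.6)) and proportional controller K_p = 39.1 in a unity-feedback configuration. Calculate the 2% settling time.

T_s ≈ 1.21 s

Closed-loop characteristic equation: s² + 6.6s + 176 = 0, so ω_n = 13.26 rad/s and ζ = 6.6/(2·13.26) = 0.2488.
2% settling time T_s ≈ 4/(ζω_n) = 4/3.3 = 1.21 s.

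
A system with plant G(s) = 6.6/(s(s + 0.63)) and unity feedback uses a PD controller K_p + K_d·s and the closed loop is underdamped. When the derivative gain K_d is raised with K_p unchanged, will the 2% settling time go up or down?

Characteristic equation s² + (0.63 + 6.6K_d)s + 6.6K_p = 0: raising K_d increases ζω_n = (0.63+6.6K_d)/2 while the loop stays underdamped, so T_s ≈ 4/(ζω_n) decreases.

decrease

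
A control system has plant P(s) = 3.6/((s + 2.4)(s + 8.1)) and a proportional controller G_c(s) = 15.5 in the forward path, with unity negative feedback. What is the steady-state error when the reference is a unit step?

The loop is type 0. Static position error constant K_pos = G_c(0)·P(0) = 15.5·0.1852 = 2.87.
Steady-state error to a unit step: e_ss = 1/(1+K_pos) = 1/3.87 = 0.258.

0.258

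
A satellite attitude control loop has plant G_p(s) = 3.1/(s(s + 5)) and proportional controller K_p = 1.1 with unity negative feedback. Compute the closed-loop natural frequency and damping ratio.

The closed-loop denominator is s(s+5) + 1.1·3.1 = s² + 5s + 3.41.
So ω_n² = 3.41 ⇒ ω_n = 1.847 rad/s, and ζ = 5/(2ω_n) = 1.35.

ω_n = 1.85 rad/s, ζ = 1.35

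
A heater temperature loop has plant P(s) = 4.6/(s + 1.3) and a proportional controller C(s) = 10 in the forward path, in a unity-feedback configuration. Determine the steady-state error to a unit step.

The loop is type 0. Static position error constant K_pos = C(0)·P(0) = 10·3.538 = 35.38.
Steady-state error to a unit step: e_ss = 1/(1+K_pos) = 1/36.38 = 0.0275.

0.0275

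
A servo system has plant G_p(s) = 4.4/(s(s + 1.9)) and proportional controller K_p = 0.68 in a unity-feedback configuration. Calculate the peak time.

The closed-loop denominator s² + 1.9s + 2.992 gives ω_n = √2.992 = 1.73 and ζ = 1.9/(2ω_n) = 0.5492.
Damped frequency ω_d = ω_n√(1−ζ²) = 1.446 rad/s, so peak time T_p = π/ω_d = 2.17 s.

T_p = 2.17 s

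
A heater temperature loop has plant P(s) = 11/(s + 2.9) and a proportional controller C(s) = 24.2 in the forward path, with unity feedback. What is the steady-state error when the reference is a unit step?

The loop is type 0. Static position error constant K_pos = C(0)·P(0) = 24.2·3.793 = 91.79.
Steady-state error to a unit step: e_ss = 1/(1+K_pos) = 1/92.79 = 0.0108.

0.0108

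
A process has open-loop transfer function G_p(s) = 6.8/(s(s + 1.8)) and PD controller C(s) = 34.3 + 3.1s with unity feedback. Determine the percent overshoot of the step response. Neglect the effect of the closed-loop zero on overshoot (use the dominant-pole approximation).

2.87%

Forward path: (34.3 + 3.1s)·6.8/(s(s+1.8)). The closed-loop characteristic equation is s² + (1.8 + 6.8·3.1)s + 6.8·34.3 = 0.
That is s² + 22.88s + 233.2 = 0, so ω_n = 15.27 rad/s and ζ = 22.88/(2·15.27) = 0.7491.
%OS = 100·exp(−πζ/√(1−ζ²)) = 2.87%.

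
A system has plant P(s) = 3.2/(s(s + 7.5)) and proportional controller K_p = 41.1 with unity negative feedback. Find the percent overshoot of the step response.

From 1 + K_pP(s) = 0: s² + 7.5s + 131.5 = 0 ⇒ ω_n = 11.47, ζ = 0.327.
%OS = 100·exp(−πζ/√(1−ζ²)) = 100·exp(−π·0.327/√0.8931) = 33.7%.

33.7%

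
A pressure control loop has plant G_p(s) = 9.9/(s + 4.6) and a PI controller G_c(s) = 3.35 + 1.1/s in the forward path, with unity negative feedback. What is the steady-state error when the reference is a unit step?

0

The open loop G_c(s)G_p(s) has a pole at the origin (type 1), so the static position error constant is infinite and e_ss = 1/(1+∞) = 0.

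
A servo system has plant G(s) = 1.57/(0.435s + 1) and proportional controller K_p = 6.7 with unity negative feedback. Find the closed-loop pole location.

Closed loop: T(s) = K_p·G/(1+K_p·G) = 10.52/(0.435s + 1 + 10.52), with pole at s = −(1 + 10.52)/0.435 = −26.48.

s = -26.48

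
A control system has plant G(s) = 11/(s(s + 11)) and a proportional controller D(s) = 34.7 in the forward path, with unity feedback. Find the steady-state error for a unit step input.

0

The open loop D(s)G(s) has a pole at the origin (type 1), so the static position error constant is infinite and e_ss = 1/(1+∞) = 0.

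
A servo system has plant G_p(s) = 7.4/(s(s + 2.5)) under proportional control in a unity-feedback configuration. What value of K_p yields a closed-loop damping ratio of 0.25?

Closed-loop characteristic equation: s² + 2.5s + K_p·7.4 = 0.
So ω_n = √(7.4K_p) and 2ζω_n = 2.5, giving ζ = 2.5/(2√(7.4K_p)).
Setting ζ = 0.25: √(7.4K_p) = 2.5/(2·0.25) = 5, so K_p = 25/7.4 = 3.38.

K_p = 3.38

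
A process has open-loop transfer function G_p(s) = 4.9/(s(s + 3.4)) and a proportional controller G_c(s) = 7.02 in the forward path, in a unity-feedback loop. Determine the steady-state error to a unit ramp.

0.0988

The loop has one pole at the origin (type 1). Velocity error constant K_v = lim_{s→0} s·G_c(s)G_p(s) = 7.02·4.9/3.4 = 10.12.
Steady-state error to a unit ramp: e_ss = 1/K_v = 0.0988.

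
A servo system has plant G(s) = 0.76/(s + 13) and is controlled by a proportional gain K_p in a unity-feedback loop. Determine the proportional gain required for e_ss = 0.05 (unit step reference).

For a type-0 loop with proportional control, e_ss = 1/(1 + K_p·G(0)).
G(0) = 0.05846. Require 1/(1 + K_p·0.05846) = 0.05, so 1 + 0.05846·K_p = 20.
K_p = (20 − 1)/0.05846 = 325.

K_p = 325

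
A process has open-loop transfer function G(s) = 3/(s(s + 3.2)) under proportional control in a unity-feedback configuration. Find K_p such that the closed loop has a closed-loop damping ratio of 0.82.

K_p = 1.27

Closed-loop characteristic equation: s² + 3.2s + K_p·3 = 0.
So ω_n = √(3K_p) and 2ζω_n = 3.2, giving ζ = 3.2/(2√(3K_p)).
Setting ζ = 0.82: √(3K_p) = 3.2/(2·0.82) = 1.951, so K_p = 3.807/3 = 1.27.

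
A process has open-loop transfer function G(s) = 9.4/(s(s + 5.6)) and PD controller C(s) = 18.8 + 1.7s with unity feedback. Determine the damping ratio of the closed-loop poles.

ζ = 0.812

Forward path: (18.8 + 1.7s)·9.4/(s(s+5.6)). The closed-loop characteristic equation is s² + (5.6 + 9.4·1.7)s + 9.4·18.8 = 0.
That is s² + 21.58s + 176.7 = 0, so ω_n = 13.29 rad/s and ζ = 21.58/(2·13.29) = 0.8117.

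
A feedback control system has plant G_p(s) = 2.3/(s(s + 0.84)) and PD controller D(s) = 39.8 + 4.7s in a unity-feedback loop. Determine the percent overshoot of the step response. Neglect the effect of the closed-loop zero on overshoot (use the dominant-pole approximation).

8.97%

Forward path: (39.8 + 4.7s)·2.3/(s(s+0.84)). The closed-loop characteristic equation is s² + (0.84 + 2.3·4.7)s + 2.3·39.8 = 0.
That is s² + 11.65s + 91.54 = 0, so ω_n = 9.568 rad/s and ζ = 11.65/(2·9.568) = 0.6088.
%OS = 100·exp(−πζ/√(1−ζ²)) = 8.97%.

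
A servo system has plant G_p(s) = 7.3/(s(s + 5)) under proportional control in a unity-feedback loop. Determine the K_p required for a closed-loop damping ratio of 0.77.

K_p = 1.44

Closed-loop characteristic equation: s² + 5s + K_p·7.3 = 0.
So ω_n = √(7.3K_p) and 2ζω_n = 5, giving ζ = 5/(2√(7.3K_p)).
Setting ζ = 0.77: √(7.3K_p) = 5/(2·0.77) = 3.247, so K_p = 10.54/7.3 = 1.44.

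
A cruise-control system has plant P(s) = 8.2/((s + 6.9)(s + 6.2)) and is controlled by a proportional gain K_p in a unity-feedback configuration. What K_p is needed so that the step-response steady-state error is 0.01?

K_p = 516

The loop is type 0, so e_ss(step) = 1/(1 + K_pos) with K_pos = K_p·P(0).
P(0) = 0.1917. Require 1/(1 + K_p·0.1917) = 0.01, so 1 + 0.1917·K_p = 100.
K_p = (100 − 1)/0.1917 = 516.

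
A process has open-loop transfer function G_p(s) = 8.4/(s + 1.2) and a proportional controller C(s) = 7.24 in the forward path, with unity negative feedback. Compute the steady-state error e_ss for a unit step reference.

0.0193

The loop is type 0. Static position error constant K_pos = C(0)·G_p(0) = 7.24·7 = 50.68.
Steady-state error to a unit step: e_ss = 1/(1+K_pos) = 1/51.68 = 0.0193.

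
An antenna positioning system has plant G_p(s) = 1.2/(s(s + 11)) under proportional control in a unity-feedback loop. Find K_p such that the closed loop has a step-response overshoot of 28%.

From %OS = 100·exp(−πζ/√(1−ζ²)) = 28%, ζ = −ln(0.28)/√(π²+ln²(0.28)) = 0.3755.
Characteristic equation s² + 11s + 1.2K_p = 0 gives ζ = 11/(2√(1.2K_p)).
Setting ζ = 0.3755: √(1.2K_p) = 11/(2·0.3755) = 14.65, so K_p = 214.5/1.2 = 179.

K_p = 179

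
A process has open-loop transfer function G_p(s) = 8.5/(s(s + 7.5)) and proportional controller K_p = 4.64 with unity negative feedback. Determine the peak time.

Closed-loop characteristic equation: s² + 7.5s + 39.44 = 0, so ω_n = 6.28 rad/s and ζ = 7.5/(2·6.28) = 0.5971.
Damped frequency ω_d = ω_n√(1−ζ²) = 5.038 rad/s, so peak time T_p = π/ω_d = 0.624 s.

T_p = 0.624 s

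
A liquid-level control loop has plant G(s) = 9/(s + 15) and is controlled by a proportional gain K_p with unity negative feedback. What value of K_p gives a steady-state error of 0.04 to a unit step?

The loop is type 0, so e_ss(step) = 1/(1 + K_pos) with K_pos = K_p·G(0).
G(0) = 0.6. Require 1/(1 + K_p·0.6) = 0.04, so 1 + 0.6·K_p = 25.
K_p = (25 − 1)/0.6 = 40.

K_p = 40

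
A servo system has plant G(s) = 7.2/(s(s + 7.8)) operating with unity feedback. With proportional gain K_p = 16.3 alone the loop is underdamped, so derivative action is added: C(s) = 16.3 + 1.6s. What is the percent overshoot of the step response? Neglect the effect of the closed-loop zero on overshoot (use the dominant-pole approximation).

0.205%

Forward path: (16.3 + 1.6s)·7.2/(s(s+7.8)). The closed-loop characteristic equation is s² + (7.8 + 7.2·1.6)s + 7.2·16.3 = 0.
That is s² + 19.32s + 117.4 = 0, so ω_n = 10.83 rad/s and ζ = 19.32/(2·10.83) = 0.8917.
%OS = 100·exp(−πζ/√(1−ζ²)) = 0.205%.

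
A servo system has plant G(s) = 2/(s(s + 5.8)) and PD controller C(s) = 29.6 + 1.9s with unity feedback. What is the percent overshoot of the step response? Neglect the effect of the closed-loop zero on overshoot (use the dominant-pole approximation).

Forward path: (29.6 + 1.9s)·2/(s(s+5.8)). The closed-loop characteristic equation is s² + (5.8 + 2·1.9)s + 2·29.6 = 0.
That is s² + 9.6s + 59.2 = 0, so ω_n = 7.694 rad/s and ζ = 9.6/(2·7.694) = 0.6239.
%OS = 100·exp(−πζ/√(1−ζ²)) = 8.15%.

8.15%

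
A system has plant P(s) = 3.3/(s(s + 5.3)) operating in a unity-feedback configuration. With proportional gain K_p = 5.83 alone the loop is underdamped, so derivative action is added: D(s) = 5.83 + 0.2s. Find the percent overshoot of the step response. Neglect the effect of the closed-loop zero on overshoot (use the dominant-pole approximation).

Forward path: (5.83 + 0.2s)·3.3/(s(s+5.3)). The closed-loop characteristic equation is s² + (5.3 + 3.3·0.2)s + 3.3·5.83 = 0.
That is s² + 5.96s + 19.24 = 0, so ω_n = 4.386 rad/s and ζ = 5.96/(2·4.386) = 0.6794.
%OS = 100·exp(−πζ/√(1−ζ²)) = 5.45%.

5.45%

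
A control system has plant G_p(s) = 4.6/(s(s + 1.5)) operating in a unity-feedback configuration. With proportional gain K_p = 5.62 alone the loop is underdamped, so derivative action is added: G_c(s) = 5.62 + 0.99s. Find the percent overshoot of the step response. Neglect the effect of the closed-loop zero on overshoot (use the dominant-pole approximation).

9.75%

Forward path: (5.62 + 0.99s)·4.6/(s(s+1.5)). The closed-loop characteristic equation is s² + (1.5 + 4.6·0.99)s + 4.6·5.62 = 0.
That is s² + 6.054s + 25.85 = 0, so ω_n = 5.084 rad/s and ζ = 6.054/(2·5.084) = 0.5953.
%OS = 100·exp(−πζ/√(1−ζ²)) = 9.75%.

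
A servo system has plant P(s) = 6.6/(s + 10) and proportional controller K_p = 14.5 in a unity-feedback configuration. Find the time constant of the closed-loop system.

τ = 0.00946 s

Closed-loop transfer function: T(s) = K_p·P(s)/(1 + K_p·P(s)) = 95.7/(s + 10 + 95.7) = 95.7/(s + 105.7).
Time constant τ = 1/105.7 = 0.00946 s.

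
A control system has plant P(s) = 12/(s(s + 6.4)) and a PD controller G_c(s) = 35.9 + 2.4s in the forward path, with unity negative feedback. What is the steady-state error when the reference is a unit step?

0

The open loop G_c(s)P(s) has a pole at the origin (type 1), so the static position error constant is infinite and e_ss = 1/(1+∞) = 0.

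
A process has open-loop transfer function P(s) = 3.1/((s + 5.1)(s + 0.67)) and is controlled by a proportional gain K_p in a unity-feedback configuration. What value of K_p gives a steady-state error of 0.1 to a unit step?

K_p = 9.92

Steady-state error for a unit step on this type-0 loop is 1/(1 + K_p·P(0)).
P(0) = 0.9072. Require 1/(1 + K_p·0.9072) = 0.1, so 1 + 0.9072·K_p = 10.
K_p = (10 − 1)/0.9072 = 9.92.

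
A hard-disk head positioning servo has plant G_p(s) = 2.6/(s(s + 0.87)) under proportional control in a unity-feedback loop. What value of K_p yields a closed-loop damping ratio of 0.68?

Closed-loop characteristic equation: s² + 0.87s + K_p·2.6 = 0.
So ω_n = √(2.6K_p) and 2ζω_n = 0.87, giving ζ = 0.87/(2√(2.6K_p)).
Setting ζ = 0.68: √(2.6K_p) = 0.87/(2·0.68) = 0.6397, so K_p = 0.4092/2.6 = 0.157.

K_p = 0.157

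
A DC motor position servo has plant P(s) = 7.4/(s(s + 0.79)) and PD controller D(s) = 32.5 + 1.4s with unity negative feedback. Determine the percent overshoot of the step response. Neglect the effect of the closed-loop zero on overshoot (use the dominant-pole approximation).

Forward path: (32.5 + 1.4s)·7.4/(s(s+0.79)). The closed-loop characteristic equation is s² + (0.79 + 7.4·1.4)s + 7.4·32.5 = 0.
That is s² + 11.15s + 240.5 = 0, so ω_n = 15.51 rad/s and ζ = 11.15/(2·15.51) = 0.3595.
%OS = 100·exp(−πζ/√(1−ζ²)) = 29.8%.

29.8%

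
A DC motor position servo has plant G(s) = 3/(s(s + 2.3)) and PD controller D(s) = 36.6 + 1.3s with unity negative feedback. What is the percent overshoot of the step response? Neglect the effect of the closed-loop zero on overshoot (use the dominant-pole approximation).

Forward path: (36.6 + 1.3s)·3/(s(s+2.3)). The closed-loop characteristic equation is s² + (2.3 + 3·1.3)s + 3·36.6 = 0.
That is s² + 6.2s + 109.8 = 0, so ω_n = 10.48 rad/s and ζ = 6.2/(2·10.48) = 0.2958.
%OS = 100·exp(−πζ/√(1−ζ²)) = 37.8%.

37.8%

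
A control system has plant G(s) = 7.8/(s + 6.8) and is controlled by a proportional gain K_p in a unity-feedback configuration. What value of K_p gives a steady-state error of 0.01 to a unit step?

K_p = 86.3

For a type-0 loop with proportional control, e_ss = 1/(1 + K_p·G(0)).
G(0) = 1.147. Require 1/(1 + K_p·1.147) = 0.01, so 1 + 1.147·K_p = 100.
K_p = (100 − 1)/1.147 = 86.3.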